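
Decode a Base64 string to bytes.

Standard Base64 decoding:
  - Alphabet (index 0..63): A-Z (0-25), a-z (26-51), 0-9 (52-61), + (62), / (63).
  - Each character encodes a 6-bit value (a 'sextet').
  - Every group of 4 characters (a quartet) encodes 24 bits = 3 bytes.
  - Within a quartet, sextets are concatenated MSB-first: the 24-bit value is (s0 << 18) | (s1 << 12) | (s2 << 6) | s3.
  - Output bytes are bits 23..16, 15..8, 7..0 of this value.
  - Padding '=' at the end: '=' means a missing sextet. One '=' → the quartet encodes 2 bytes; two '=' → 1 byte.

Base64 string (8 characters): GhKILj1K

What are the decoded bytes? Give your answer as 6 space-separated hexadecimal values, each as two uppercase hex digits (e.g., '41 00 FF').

After char 0 ('G'=6): chars_in_quartet=1 acc=0x6 bytes_emitted=0
After char 1 ('h'=33): chars_in_quartet=2 acc=0x1A1 bytes_emitted=0
After char 2 ('K'=10): chars_in_quartet=3 acc=0x684A bytes_emitted=0
After char 3 ('I'=8): chars_in_quartet=4 acc=0x1A1288 -> emit 1A 12 88, reset; bytes_emitted=3
After char 4 ('L'=11): chars_in_quartet=1 acc=0xB bytes_emitted=3
After char 5 ('j'=35): chars_in_quartet=2 acc=0x2E3 bytes_emitted=3
After char 6 ('1'=53): chars_in_quartet=3 acc=0xB8F5 bytes_emitted=3
After char 7 ('K'=10): chars_in_quartet=4 acc=0x2E3D4A -> emit 2E 3D 4A, reset; bytes_emitted=6

Answer: 1A 12 88 2E 3D 4A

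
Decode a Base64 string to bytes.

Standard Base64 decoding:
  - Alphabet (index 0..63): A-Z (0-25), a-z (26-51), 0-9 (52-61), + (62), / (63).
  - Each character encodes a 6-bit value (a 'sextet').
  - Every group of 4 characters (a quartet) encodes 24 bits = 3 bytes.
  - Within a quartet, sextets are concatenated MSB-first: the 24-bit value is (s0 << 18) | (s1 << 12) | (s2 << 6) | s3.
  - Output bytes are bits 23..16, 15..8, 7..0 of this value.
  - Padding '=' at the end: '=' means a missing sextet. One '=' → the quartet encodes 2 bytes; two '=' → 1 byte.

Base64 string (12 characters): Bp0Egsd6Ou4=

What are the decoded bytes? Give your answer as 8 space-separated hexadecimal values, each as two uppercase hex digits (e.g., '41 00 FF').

Answer: 06 9D 04 82 C7 7A 3A EE

Derivation:
After char 0 ('B'=1): chars_in_quartet=1 acc=0x1 bytes_emitted=0
After char 1 ('p'=41): chars_in_quartet=2 acc=0x69 bytes_emitted=0
After char 2 ('0'=52): chars_in_quartet=3 acc=0x1A74 bytes_emitted=0
After char 3 ('E'=4): chars_in_quartet=4 acc=0x69D04 -> emit 06 9D 04, reset; bytes_emitted=3
After char 4 ('g'=32): chars_in_quartet=1 acc=0x20 bytes_emitted=3
After char 5 ('s'=44): chars_in_quartet=2 acc=0x82C bytes_emitted=3
After char 6 ('d'=29): chars_in_quartet=3 acc=0x20B1D bytes_emitted=3
After char 7 ('6'=58): chars_in_quartet=4 acc=0x82C77A -> emit 82 C7 7A, reset; bytes_emitted=6
After char 8 ('O'=14): chars_in_quartet=1 acc=0xE bytes_emitted=6
After char 9 ('u'=46): chars_in_quartet=2 acc=0x3AE bytes_emitted=6
After char 10 ('4'=56): chars_in_quartet=3 acc=0xEBB8 bytes_emitted=6
Padding '=': partial quartet acc=0xEBB8 -> emit 3A EE; bytes_emitted=8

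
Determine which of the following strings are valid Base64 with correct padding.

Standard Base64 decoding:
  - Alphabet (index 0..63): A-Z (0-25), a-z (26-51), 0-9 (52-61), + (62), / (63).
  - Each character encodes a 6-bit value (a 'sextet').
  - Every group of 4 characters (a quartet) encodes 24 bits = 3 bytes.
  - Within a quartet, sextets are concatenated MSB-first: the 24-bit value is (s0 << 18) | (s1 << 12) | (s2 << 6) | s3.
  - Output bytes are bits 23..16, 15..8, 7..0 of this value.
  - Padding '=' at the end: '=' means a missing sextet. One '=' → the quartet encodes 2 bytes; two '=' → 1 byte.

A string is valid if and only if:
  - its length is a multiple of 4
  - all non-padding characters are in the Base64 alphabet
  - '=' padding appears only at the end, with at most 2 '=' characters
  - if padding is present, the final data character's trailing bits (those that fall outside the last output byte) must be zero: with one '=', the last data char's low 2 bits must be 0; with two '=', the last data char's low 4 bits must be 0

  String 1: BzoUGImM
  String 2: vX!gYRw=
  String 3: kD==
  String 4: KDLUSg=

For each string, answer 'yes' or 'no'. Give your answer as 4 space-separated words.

Answer: yes no no no

Derivation:
String 1: 'BzoUGImM' → valid
String 2: 'vX!gYRw=' → invalid (bad char(s): ['!'])
String 3: 'kD==' → invalid (bad trailing bits)
String 4: 'KDLUSg=' → invalid (len=7 not mult of 4)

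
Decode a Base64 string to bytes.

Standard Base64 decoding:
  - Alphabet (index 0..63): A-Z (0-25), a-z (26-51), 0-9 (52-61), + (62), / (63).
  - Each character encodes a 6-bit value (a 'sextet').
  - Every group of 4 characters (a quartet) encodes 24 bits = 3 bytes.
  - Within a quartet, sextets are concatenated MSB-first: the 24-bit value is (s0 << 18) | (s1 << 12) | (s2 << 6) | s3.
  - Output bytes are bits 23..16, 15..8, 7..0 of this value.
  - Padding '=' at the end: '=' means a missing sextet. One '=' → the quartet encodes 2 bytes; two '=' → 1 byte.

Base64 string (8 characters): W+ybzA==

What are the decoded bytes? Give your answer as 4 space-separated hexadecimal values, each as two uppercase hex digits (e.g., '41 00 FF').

Answer: 5B EC 9B CC

Derivation:
After char 0 ('W'=22): chars_in_quartet=1 acc=0x16 bytes_emitted=0
After char 1 ('+'=62): chars_in_quartet=2 acc=0x5BE bytes_emitted=0
After char 2 ('y'=50): chars_in_quartet=3 acc=0x16FB2 bytes_emitted=0
After char 3 ('b'=27): chars_in_quartet=4 acc=0x5BEC9B -> emit 5B EC 9B, reset; bytes_emitted=3
After char 4 ('z'=51): chars_in_quartet=1 acc=0x33 bytes_emitted=3
After char 5 ('A'=0): chars_in_quartet=2 acc=0xCC0 bytes_emitted=3
Padding '==': partial quartet acc=0xCC0 -> emit CC; bytes_emitted=4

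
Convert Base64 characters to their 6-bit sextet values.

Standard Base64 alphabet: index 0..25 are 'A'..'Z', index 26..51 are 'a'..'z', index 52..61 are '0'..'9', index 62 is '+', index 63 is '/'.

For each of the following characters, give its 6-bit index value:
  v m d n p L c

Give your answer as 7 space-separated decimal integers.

Answer: 47 38 29 39 41 11 28

Derivation:
'v': a..z range, 26 + ord('v') − ord('a') = 47
'm': a..z range, 26 + ord('m') − ord('a') = 38
'd': a..z range, 26 + ord('d') − ord('a') = 29
'n': a..z range, 26 + ord('n') − ord('a') = 39
'p': a..z range, 26 + ord('p') − ord('a') = 41
'L': A..Z range, ord('L') − ord('A') = 11
'c': a..z range, 26 + ord('c') − ord('a') = 28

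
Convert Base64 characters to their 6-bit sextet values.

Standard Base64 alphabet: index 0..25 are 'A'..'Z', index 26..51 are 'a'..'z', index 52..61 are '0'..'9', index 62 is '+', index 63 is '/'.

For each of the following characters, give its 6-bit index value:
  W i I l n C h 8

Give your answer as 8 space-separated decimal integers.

Answer: 22 34 8 37 39 2 33 60

Derivation:
'W': A..Z range, ord('W') − ord('A') = 22
'i': a..z range, 26 + ord('i') − ord('a') = 34
'I': A..Z range, ord('I') − ord('A') = 8
'l': a..z range, 26 + ord('l') − ord('a') = 37
'n': a..z range, 26 + ord('n') − ord('a') = 39
'C': A..Z range, ord('C') − ord('A') = 2
'h': a..z range, 26 + ord('h') − ord('a') = 33
'8': 0..9 range, 52 + ord('8') − ord('0') = 60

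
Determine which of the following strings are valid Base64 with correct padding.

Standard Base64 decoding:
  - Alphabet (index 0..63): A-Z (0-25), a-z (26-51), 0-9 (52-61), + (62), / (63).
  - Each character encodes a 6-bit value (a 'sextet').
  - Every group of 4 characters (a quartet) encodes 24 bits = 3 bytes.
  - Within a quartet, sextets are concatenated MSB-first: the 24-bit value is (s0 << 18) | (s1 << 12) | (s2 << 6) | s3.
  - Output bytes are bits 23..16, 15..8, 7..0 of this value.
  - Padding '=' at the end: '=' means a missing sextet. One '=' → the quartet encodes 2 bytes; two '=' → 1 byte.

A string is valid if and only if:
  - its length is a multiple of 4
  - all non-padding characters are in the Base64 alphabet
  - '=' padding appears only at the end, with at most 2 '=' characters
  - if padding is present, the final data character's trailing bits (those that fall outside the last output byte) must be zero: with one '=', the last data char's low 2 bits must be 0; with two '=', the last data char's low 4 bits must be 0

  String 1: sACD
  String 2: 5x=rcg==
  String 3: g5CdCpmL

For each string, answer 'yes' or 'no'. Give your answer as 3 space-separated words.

String 1: 'sACD' → valid
String 2: '5x=rcg==' → invalid (bad char(s): ['=']; '=' in middle)
String 3: 'g5CdCpmL' → valid

Answer: yes no yes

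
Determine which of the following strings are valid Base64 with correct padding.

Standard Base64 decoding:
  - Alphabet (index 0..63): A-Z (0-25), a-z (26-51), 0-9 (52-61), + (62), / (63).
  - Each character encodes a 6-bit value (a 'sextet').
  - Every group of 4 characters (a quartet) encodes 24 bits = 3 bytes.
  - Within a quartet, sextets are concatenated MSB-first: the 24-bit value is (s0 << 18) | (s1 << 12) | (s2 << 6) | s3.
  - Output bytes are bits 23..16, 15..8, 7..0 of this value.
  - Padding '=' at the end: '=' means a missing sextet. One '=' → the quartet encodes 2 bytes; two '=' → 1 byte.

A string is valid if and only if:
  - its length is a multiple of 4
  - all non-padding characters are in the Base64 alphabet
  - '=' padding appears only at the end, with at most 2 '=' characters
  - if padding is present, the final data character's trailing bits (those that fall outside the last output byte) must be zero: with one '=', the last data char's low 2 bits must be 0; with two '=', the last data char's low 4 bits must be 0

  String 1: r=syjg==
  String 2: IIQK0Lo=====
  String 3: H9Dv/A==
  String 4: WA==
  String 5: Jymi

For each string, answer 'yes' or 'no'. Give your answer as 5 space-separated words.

Answer: no no yes yes yes

Derivation:
String 1: 'r=syjg==' → invalid (bad char(s): ['=']; '=' in middle)
String 2: 'IIQK0Lo=====' → invalid (5 pad chars (max 2))
String 3: 'H9Dv/A==' → valid
String 4: 'WA==' → valid
String 5: 'Jymi' → valid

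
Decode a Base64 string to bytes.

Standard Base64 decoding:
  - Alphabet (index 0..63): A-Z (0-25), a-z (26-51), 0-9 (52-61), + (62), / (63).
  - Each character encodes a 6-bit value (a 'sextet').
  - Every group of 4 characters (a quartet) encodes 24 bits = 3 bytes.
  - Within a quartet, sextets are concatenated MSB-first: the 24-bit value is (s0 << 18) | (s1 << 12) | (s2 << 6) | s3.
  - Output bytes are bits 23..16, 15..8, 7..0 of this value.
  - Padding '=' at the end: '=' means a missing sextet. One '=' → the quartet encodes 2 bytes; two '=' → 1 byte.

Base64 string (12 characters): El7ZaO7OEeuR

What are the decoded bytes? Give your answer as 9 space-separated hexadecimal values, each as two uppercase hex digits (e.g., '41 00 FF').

After char 0 ('E'=4): chars_in_quartet=1 acc=0x4 bytes_emitted=0
After char 1 ('l'=37): chars_in_quartet=2 acc=0x125 bytes_emitted=0
After char 2 ('7'=59): chars_in_quartet=3 acc=0x497B bytes_emitted=0
After char 3 ('Z'=25): chars_in_quartet=4 acc=0x125ED9 -> emit 12 5E D9, reset; bytes_emitted=3
After char 4 ('a'=26): chars_in_quartet=1 acc=0x1A bytes_emitted=3
After char 5 ('O'=14): chars_in_quartet=2 acc=0x68E bytes_emitted=3
After char 6 ('7'=59): chars_in_quartet=3 acc=0x1A3BB bytes_emitted=3
After char 7 ('O'=14): chars_in_quartet=4 acc=0x68EECE -> emit 68 EE CE, reset; bytes_emitted=6
After char 8 ('E'=4): chars_in_quartet=1 acc=0x4 bytes_emitted=6
After char 9 ('e'=30): chars_in_quartet=2 acc=0x11E bytes_emitted=6
After char 10 ('u'=46): chars_in_quartet=3 acc=0x47AE bytes_emitted=6
After char 11 ('R'=17): chars_in_quartet=4 acc=0x11EB91 -> emit 11 EB 91, reset; bytes_emitted=9

Answer: 12 5E D9 68 EE CE 11 EB 91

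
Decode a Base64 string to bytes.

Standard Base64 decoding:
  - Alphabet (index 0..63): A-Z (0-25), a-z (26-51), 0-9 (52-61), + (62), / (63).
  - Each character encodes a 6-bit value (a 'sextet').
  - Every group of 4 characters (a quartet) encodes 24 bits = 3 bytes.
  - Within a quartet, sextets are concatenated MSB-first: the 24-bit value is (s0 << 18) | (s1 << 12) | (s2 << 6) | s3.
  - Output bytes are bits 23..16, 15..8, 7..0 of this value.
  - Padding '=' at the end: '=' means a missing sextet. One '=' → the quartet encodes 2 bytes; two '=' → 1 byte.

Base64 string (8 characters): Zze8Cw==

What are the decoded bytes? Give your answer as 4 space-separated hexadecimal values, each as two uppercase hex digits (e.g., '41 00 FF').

After char 0 ('Z'=25): chars_in_quartet=1 acc=0x19 bytes_emitted=0
After char 1 ('z'=51): chars_in_quartet=2 acc=0x673 bytes_emitted=0
After char 2 ('e'=30): chars_in_quartet=3 acc=0x19CDE bytes_emitted=0
After char 3 ('8'=60): chars_in_quartet=4 acc=0x6737BC -> emit 67 37 BC, reset; bytes_emitted=3
After char 4 ('C'=2): chars_in_quartet=1 acc=0x2 bytes_emitted=3
After char 5 ('w'=48): chars_in_quartet=2 acc=0xB0 bytes_emitted=3
Padding '==': partial quartet acc=0xB0 -> emit 0B; bytes_emitted=4

Answer: 67 37 BC 0B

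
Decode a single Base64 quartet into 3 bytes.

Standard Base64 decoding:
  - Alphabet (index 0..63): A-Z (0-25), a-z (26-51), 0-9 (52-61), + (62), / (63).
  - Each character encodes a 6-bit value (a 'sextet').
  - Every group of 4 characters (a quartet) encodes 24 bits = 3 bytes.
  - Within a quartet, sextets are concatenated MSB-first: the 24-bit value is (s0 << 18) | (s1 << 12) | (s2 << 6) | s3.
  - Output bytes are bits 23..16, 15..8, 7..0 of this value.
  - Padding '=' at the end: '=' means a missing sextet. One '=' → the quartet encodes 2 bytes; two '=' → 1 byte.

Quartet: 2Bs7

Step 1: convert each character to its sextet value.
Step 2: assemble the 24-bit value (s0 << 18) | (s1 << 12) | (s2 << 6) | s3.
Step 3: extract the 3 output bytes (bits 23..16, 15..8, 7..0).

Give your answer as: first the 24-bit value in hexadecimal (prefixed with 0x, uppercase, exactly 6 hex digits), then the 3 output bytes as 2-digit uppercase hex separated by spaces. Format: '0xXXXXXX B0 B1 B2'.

Answer: 0xD81B3B D8 1B 3B

Derivation:
Sextets: 2=54, B=1, s=44, 7=59
24-bit: (54<<18) | (1<<12) | (44<<6) | 59
      = 0xD80000 | 0x001000 | 0x000B00 | 0x00003B
      = 0xD81B3B
Bytes: (v>>16)&0xFF=D8, (v>>8)&0xFF=1B, v&0xFF=3B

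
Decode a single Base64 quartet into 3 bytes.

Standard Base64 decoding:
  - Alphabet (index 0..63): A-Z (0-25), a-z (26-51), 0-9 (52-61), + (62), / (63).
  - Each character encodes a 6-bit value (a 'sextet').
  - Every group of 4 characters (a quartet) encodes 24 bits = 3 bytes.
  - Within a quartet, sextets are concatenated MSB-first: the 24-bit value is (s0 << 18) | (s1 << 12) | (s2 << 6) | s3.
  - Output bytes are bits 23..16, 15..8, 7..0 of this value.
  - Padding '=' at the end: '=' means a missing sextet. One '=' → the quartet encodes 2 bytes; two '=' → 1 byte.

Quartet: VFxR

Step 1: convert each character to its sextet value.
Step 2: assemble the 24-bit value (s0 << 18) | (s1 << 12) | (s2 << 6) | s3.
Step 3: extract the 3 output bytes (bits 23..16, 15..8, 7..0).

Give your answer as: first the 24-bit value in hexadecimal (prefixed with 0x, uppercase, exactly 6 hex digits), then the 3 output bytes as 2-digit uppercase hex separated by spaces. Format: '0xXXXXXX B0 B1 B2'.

Sextets: V=21, F=5, x=49, R=17
24-bit: (21<<18) | (5<<12) | (49<<6) | 17
      = 0x540000 | 0x005000 | 0x000C40 | 0x000011
      = 0x545C51
Bytes: (v>>16)&0xFF=54, (v>>8)&0xFF=5C, v&0xFF=51

Answer: 0x545C51 54 5C 51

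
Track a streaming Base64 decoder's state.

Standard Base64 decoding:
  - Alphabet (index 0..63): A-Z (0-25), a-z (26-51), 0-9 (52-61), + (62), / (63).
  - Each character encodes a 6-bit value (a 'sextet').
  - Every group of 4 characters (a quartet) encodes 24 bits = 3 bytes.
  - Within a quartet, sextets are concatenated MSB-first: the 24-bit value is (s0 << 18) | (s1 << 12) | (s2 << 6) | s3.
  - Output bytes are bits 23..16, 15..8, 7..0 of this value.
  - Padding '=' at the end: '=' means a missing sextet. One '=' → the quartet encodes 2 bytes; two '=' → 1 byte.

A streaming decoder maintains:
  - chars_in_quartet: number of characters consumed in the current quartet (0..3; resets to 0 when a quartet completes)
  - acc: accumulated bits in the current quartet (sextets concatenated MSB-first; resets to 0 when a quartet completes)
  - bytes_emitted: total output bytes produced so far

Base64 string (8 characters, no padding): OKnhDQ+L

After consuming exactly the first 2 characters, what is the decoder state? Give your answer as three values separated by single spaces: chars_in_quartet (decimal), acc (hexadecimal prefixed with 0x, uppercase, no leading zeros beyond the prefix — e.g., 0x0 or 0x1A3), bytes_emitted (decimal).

After char 0 ('O'=14): chars_in_quartet=1 acc=0xE bytes_emitted=0
After char 1 ('K'=10): chars_in_quartet=2 acc=0x38A bytes_emitted=0

Answer: 2 0x38A 0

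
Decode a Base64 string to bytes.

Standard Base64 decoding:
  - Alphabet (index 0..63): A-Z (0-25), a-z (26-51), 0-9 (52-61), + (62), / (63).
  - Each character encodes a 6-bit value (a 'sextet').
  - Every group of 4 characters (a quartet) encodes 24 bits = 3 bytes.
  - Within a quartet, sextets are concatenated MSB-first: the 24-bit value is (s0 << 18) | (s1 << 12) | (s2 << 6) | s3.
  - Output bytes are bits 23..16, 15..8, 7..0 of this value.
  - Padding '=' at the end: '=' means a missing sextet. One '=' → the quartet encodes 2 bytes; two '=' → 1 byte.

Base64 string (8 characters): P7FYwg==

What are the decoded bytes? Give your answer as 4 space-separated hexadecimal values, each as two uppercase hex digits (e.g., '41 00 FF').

Answer: 3F B1 58 C2

Derivation:
After char 0 ('P'=15): chars_in_quartet=1 acc=0xF bytes_emitted=0
After char 1 ('7'=59): chars_in_quartet=2 acc=0x3FB bytes_emitted=0
After char 2 ('F'=5): chars_in_quartet=3 acc=0xFEC5 bytes_emitted=0
After char 3 ('Y'=24): chars_in_quartet=4 acc=0x3FB158 -> emit 3F B1 58, reset; bytes_emitted=3
After char 4 ('w'=48): chars_in_quartet=1 acc=0x30 bytes_emitted=3
After char 5 ('g'=32): chars_in_quartet=2 acc=0xC20 bytes_emitted=3
Padding '==': partial quartet acc=0xC20 -> emit C2; bytes_emitted=4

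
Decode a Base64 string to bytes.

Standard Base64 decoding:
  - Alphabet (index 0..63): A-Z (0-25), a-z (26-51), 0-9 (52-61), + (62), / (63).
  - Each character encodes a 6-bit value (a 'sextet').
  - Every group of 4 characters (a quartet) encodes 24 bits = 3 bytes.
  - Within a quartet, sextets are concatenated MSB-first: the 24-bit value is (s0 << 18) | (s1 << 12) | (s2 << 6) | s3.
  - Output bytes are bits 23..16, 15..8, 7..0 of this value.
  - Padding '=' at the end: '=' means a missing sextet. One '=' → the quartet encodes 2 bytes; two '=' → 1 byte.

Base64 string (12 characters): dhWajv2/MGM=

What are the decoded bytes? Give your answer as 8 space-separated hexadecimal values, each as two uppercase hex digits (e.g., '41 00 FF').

After char 0 ('d'=29): chars_in_quartet=1 acc=0x1D bytes_emitted=0
After char 1 ('h'=33): chars_in_quartet=2 acc=0x761 bytes_emitted=0
After char 2 ('W'=22): chars_in_quartet=3 acc=0x1D856 bytes_emitted=0
After char 3 ('a'=26): chars_in_quartet=4 acc=0x76159A -> emit 76 15 9A, reset; bytes_emitted=3
After char 4 ('j'=35): chars_in_quartet=1 acc=0x23 bytes_emitted=3
After char 5 ('v'=47): chars_in_quartet=2 acc=0x8EF bytes_emitted=3
After char 6 ('2'=54): chars_in_quartet=3 acc=0x23BF6 bytes_emitted=3
After char 7 ('/'=63): chars_in_quartet=4 acc=0x8EFDBF -> emit 8E FD BF, reset; bytes_emitted=6
After char 8 ('M'=12): chars_in_quartet=1 acc=0xC bytes_emitted=6
After char 9 ('G'=6): chars_in_quartet=2 acc=0x306 bytes_emitted=6
After char 10 ('M'=12): chars_in_quartet=3 acc=0xC18C bytes_emitted=6
Padding '=': partial quartet acc=0xC18C -> emit 30 63; bytes_emitted=8

Answer: 76 15 9A 8E FD BF 30 63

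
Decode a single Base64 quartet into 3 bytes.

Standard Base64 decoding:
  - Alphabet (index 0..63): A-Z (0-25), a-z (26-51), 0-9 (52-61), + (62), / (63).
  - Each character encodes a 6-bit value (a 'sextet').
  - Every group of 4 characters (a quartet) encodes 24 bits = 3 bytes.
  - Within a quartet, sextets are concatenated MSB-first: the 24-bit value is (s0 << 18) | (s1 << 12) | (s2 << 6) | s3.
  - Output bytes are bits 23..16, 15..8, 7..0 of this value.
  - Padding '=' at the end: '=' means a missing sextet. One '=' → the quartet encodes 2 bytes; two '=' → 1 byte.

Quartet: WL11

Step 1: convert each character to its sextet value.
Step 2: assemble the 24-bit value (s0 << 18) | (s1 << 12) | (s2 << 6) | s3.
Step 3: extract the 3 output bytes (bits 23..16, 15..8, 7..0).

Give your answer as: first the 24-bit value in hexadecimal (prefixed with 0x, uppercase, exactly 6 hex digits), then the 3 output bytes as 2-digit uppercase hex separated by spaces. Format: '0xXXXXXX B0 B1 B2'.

Answer: 0x58BD75 58 BD 75

Derivation:
Sextets: W=22, L=11, 1=53, 1=53
24-bit: (22<<18) | (11<<12) | (53<<6) | 53
      = 0x580000 | 0x00B000 | 0x000D40 | 0x000035
      = 0x58BD75
Bytes: (v>>16)&0xFF=58, (v>>8)&0xFF=BD, v&0xFF=75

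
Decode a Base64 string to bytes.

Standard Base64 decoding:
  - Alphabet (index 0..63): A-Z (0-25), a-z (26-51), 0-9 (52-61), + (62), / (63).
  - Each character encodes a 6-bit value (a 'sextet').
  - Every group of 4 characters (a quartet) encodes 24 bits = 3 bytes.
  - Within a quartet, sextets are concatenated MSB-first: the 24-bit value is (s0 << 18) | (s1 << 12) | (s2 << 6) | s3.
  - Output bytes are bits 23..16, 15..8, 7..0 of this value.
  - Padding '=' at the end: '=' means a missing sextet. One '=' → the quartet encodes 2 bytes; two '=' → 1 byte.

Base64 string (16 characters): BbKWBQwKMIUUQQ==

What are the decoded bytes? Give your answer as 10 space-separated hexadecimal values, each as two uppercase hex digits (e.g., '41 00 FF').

After char 0 ('B'=1): chars_in_quartet=1 acc=0x1 bytes_emitted=0
After char 1 ('b'=27): chars_in_quartet=2 acc=0x5B bytes_emitted=0
After char 2 ('K'=10): chars_in_quartet=3 acc=0x16CA bytes_emitted=0
After char 3 ('W'=22): chars_in_quartet=4 acc=0x5B296 -> emit 05 B2 96, reset; bytes_emitted=3
After char 4 ('B'=1): chars_in_quartet=1 acc=0x1 bytes_emitted=3
After char 5 ('Q'=16): chars_in_quartet=2 acc=0x50 bytes_emitted=3
After char 6 ('w'=48): chars_in_quartet=3 acc=0x1430 bytes_emitted=3
After char 7 ('K'=10): chars_in_quartet=4 acc=0x50C0A -> emit 05 0C 0A, reset; bytes_emitted=6
After char 8 ('M'=12): chars_in_quartet=1 acc=0xC bytes_emitted=6
After char 9 ('I'=8): chars_in_quartet=2 acc=0x308 bytes_emitted=6
After char 10 ('U'=20): chars_in_quartet=3 acc=0xC214 bytes_emitted=6
After char 11 ('U'=20): chars_in_quartet=4 acc=0x308514 -> emit 30 85 14, reset; bytes_emitted=9
After char 12 ('Q'=16): chars_in_quartet=1 acc=0x10 bytes_emitted=9
After char 13 ('Q'=16): chars_in_quartet=2 acc=0x410 bytes_emitted=9
Padding '==': partial quartet acc=0x410 -> emit 41; bytes_emitted=10

Answer: 05 B2 96 05 0C 0A 30 85 14 41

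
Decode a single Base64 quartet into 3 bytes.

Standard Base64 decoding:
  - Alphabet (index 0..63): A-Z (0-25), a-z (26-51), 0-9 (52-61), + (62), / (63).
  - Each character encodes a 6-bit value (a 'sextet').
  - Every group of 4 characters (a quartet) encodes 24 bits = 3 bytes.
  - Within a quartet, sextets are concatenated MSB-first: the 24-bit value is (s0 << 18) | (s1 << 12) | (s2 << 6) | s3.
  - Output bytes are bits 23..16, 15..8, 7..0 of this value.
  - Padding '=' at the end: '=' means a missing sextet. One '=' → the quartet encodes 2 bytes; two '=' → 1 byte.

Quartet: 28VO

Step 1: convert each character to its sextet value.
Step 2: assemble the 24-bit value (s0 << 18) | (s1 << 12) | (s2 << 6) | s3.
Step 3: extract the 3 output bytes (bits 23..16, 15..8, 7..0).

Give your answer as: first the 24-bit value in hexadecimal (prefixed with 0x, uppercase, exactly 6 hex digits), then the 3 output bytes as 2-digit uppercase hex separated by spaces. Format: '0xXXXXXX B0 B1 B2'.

Answer: 0xDBC54E DB C5 4E

Derivation:
Sextets: 2=54, 8=60, V=21, O=14
24-bit: (54<<18) | (60<<12) | (21<<6) | 14
      = 0xD80000 | 0x03C000 | 0x000540 | 0x00000E
      = 0xDBC54E
Bytes: (v>>16)&0xFF=DB, (v>>8)&0xFF=C5, v&0xFF=4E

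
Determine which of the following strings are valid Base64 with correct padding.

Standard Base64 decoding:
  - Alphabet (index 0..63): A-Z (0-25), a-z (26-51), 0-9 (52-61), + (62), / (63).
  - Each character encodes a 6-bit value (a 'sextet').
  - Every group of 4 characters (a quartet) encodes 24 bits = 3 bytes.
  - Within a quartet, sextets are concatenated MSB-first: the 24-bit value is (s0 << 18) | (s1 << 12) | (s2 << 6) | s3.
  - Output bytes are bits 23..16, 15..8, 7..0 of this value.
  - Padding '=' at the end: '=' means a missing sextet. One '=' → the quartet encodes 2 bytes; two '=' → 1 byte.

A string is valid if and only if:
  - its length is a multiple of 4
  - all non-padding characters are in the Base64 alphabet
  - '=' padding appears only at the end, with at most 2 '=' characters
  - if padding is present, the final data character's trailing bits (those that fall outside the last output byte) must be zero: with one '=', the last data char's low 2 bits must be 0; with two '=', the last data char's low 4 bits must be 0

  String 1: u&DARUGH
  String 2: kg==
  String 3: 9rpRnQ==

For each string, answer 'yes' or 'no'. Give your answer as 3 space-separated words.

String 1: 'u&DARUGH' → invalid (bad char(s): ['&'])
String 2: 'kg==' → valid
String 3: '9rpRnQ==' → valid

Answer: no yes yes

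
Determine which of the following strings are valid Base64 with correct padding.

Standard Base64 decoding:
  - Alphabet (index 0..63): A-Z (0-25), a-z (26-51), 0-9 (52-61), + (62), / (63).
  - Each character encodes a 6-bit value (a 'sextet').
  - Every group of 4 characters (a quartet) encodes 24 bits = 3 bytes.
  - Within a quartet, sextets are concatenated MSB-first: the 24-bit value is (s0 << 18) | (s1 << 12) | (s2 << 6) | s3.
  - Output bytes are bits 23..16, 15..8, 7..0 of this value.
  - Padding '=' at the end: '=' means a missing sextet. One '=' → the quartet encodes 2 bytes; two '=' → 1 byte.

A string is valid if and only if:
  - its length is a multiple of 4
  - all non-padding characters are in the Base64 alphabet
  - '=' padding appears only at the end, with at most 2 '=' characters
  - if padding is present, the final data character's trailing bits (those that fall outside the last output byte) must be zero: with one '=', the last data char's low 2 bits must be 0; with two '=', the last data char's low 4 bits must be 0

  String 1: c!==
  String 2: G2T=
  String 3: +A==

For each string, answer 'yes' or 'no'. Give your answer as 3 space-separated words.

Answer: no no yes

Derivation:
String 1: 'c!==' → invalid (bad char(s): ['!'])
String 2: 'G2T=' → invalid (bad trailing bits)
String 3: '+A==' → valid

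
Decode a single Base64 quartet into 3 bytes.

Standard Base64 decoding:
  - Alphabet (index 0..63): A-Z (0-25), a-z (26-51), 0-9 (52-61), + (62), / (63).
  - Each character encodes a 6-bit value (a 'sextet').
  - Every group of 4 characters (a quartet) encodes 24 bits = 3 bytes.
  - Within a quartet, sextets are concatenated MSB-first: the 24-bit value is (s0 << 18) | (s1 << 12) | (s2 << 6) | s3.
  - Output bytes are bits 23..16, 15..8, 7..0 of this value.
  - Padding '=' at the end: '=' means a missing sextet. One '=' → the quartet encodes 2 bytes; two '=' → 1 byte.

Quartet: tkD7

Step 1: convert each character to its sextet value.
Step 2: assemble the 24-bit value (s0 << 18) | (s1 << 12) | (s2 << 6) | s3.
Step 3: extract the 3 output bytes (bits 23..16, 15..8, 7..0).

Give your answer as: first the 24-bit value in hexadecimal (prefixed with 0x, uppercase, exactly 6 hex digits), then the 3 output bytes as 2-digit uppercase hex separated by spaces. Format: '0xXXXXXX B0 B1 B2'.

Answer: 0xB640FB B6 40 FB

Derivation:
Sextets: t=45, k=36, D=3, 7=59
24-bit: (45<<18) | (36<<12) | (3<<6) | 59
      = 0xB40000 | 0x024000 | 0x0000C0 | 0x00003B
      = 0xB640FB
Bytes: (v>>16)&0xFF=B6, (v>>8)&0xFF=40, v&0xFF=FB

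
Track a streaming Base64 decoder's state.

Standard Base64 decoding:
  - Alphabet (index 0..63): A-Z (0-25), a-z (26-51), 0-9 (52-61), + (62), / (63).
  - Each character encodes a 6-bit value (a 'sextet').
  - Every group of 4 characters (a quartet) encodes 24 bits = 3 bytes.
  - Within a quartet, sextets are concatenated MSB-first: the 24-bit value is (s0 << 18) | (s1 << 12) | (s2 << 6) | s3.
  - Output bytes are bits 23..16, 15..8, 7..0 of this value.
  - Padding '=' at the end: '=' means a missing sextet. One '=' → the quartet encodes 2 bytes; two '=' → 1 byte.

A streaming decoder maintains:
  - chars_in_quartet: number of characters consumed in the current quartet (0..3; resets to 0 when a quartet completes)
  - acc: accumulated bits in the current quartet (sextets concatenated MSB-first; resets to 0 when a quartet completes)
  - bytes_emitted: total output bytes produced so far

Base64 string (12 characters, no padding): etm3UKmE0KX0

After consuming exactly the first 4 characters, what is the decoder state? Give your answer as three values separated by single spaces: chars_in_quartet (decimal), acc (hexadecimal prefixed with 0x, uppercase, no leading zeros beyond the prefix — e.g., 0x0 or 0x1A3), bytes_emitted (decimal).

After char 0 ('e'=30): chars_in_quartet=1 acc=0x1E bytes_emitted=0
After char 1 ('t'=45): chars_in_quartet=2 acc=0x7AD bytes_emitted=0
After char 2 ('m'=38): chars_in_quartet=3 acc=0x1EB66 bytes_emitted=0
After char 3 ('3'=55): chars_in_quartet=4 acc=0x7AD9B7 -> emit 7A D9 B7, reset; bytes_emitted=3

Answer: 0 0x0 3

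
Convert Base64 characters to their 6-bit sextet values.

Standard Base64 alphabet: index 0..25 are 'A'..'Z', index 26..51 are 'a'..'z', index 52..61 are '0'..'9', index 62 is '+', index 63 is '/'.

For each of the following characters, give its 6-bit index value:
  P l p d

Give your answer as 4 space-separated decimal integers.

Answer: 15 37 41 29

Derivation:
'P': A..Z range, ord('P') − ord('A') = 15
'l': a..z range, 26 + ord('l') − ord('a') = 37
'p': a..z range, 26 + ord('p') − ord('a') = 41
'd': a..z range, 26 + ord('d') − ord('a') = 29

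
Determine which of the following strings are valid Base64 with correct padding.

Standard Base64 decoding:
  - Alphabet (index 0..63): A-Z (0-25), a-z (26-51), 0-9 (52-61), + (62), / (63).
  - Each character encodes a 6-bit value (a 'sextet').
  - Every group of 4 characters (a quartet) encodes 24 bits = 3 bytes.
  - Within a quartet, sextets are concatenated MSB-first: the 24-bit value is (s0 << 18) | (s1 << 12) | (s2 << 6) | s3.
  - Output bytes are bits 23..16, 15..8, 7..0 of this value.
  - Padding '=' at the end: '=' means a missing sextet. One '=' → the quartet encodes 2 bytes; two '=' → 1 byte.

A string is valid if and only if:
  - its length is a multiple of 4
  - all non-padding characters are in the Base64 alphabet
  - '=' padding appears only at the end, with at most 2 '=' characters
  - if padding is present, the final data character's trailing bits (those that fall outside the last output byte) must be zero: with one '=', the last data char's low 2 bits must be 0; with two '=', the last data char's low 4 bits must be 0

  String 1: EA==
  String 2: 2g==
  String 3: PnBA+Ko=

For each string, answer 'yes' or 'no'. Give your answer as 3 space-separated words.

Answer: yes yes yes

Derivation:
String 1: 'EA==' → valid
String 2: '2g==' → valid
String 3: 'PnBA+Ko=' → valid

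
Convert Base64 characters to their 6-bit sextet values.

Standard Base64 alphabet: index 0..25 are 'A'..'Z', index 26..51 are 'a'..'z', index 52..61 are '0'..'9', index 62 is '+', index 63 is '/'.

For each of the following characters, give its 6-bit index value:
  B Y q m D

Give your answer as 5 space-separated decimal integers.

'B': A..Z range, ord('B') − ord('A') = 1
'Y': A..Z range, ord('Y') − ord('A') = 24
'q': a..z range, 26 + ord('q') − ord('a') = 42
'm': a..z range, 26 + ord('m') − ord('a') = 38
'D': A..Z range, ord('D') − ord('A') = 3

Answer: 1 24 42 38 3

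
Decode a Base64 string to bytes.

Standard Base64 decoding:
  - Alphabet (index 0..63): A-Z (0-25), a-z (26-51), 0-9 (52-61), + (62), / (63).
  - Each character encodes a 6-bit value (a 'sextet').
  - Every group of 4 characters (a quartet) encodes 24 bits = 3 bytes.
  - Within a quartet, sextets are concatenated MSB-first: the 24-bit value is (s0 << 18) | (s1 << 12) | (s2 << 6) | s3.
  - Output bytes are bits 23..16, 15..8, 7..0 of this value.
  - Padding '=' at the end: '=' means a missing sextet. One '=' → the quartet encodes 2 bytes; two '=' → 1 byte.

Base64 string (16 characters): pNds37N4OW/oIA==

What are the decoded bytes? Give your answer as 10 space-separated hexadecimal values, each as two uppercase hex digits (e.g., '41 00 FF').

After char 0 ('p'=41): chars_in_quartet=1 acc=0x29 bytes_emitted=0
After char 1 ('N'=13): chars_in_quartet=2 acc=0xA4D bytes_emitted=0
After char 2 ('d'=29): chars_in_quartet=3 acc=0x2935D bytes_emitted=0
After char 3 ('s'=44): chars_in_quartet=4 acc=0xA4D76C -> emit A4 D7 6C, reset; bytes_emitted=3
After char 4 ('3'=55): chars_in_quartet=1 acc=0x37 bytes_emitted=3
After char 5 ('7'=59): chars_in_quartet=2 acc=0xDFB bytes_emitted=3
After char 6 ('N'=13): chars_in_quartet=3 acc=0x37ECD bytes_emitted=3
After char 7 ('4'=56): chars_in_quartet=4 acc=0xDFB378 -> emit DF B3 78, reset; bytes_emitted=6
After char 8 ('O'=14): chars_in_quartet=1 acc=0xE bytes_emitted=6
After char 9 ('W'=22): chars_in_quartet=2 acc=0x396 bytes_emitted=6
After char 10 ('/'=63): chars_in_quartet=3 acc=0xE5BF bytes_emitted=6
After char 11 ('o'=40): chars_in_quartet=4 acc=0x396FE8 -> emit 39 6F E8, reset; bytes_emitted=9
After char 12 ('I'=8): chars_in_quartet=1 acc=0x8 bytes_emitted=9
After char 13 ('A'=0): chars_in_quartet=2 acc=0x200 bytes_emitted=9
Padding '==': partial quartet acc=0x200 -> emit 20; bytes_emitted=10

Answer: A4 D7 6C DF B3 78 39 6F E8 20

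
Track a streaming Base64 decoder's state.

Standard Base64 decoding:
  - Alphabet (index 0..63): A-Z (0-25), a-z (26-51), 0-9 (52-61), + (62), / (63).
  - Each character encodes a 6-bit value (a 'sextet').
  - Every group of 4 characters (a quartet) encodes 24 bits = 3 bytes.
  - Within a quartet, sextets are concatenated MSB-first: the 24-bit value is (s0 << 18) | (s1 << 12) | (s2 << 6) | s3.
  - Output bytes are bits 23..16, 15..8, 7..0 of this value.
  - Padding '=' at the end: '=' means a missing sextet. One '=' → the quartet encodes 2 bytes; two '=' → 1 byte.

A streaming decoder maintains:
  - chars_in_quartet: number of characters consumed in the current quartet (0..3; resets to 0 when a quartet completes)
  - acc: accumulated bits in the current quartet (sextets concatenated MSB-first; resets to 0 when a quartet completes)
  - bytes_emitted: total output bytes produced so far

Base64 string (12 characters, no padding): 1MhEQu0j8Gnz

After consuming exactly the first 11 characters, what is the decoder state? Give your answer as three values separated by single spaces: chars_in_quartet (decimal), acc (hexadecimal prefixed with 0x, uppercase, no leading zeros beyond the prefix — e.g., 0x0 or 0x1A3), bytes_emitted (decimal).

After char 0 ('1'=53): chars_in_quartet=1 acc=0x35 bytes_emitted=0
After char 1 ('M'=12): chars_in_quartet=2 acc=0xD4C bytes_emitted=0
After char 2 ('h'=33): chars_in_quartet=3 acc=0x35321 bytes_emitted=0
After char 3 ('E'=4): chars_in_quartet=4 acc=0xD4C844 -> emit D4 C8 44, reset; bytes_emitted=3
After char 4 ('Q'=16): chars_in_quartet=1 acc=0x10 bytes_emitted=3
After char 5 ('u'=46): chars_in_quartet=2 acc=0x42E bytes_emitted=3
After char 6 ('0'=52): chars_in_quartet=3 acc=0x10BB4 bytes_emitted=3
After char 7 ('j'=35): chars_in_quartet=4 acc=0x42ED23 -> emit 42 ED 23, reset; bytes_emitted=6
After char 8 ('8'=60): chars_in_quartet=1 acc=0x3C bytes_emitted=6
After char 9 ('G'=6): chars_in_quartet=2 acc=0xF06 bytes_emitted=6
After char 10 ('n'=39): chars_in_quartet=3 acc=0x3C1A7 bytes_emitted=6

Answer: 3 0x3C1A7 6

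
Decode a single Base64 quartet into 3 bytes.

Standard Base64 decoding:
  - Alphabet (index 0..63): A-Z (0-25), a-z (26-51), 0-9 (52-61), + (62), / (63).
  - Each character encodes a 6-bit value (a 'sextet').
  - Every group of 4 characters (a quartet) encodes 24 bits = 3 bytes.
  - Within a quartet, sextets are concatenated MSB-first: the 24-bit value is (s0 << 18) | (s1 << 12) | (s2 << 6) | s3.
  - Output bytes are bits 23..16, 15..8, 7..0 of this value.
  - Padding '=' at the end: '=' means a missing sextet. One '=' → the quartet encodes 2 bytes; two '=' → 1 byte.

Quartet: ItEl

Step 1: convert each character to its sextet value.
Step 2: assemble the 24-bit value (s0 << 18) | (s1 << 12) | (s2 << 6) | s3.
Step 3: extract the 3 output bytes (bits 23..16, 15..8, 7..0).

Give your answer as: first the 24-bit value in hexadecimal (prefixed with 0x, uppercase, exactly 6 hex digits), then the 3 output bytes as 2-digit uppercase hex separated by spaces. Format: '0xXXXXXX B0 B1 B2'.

Answer: 0x22D125 22 D1 25

Derivation:
Sextets: I=8, t=45, E=4, l=37
24-bit: (8<<18) | (45<<12) | (4<<6) | 37
      = 0x200000 | 0x02D000 | 0x000100 | 0x000025
      = 0x22D125
Bytes: (v>>16)&0xFF=22, (v>>8)&0xFF=D1, v&0xFF=25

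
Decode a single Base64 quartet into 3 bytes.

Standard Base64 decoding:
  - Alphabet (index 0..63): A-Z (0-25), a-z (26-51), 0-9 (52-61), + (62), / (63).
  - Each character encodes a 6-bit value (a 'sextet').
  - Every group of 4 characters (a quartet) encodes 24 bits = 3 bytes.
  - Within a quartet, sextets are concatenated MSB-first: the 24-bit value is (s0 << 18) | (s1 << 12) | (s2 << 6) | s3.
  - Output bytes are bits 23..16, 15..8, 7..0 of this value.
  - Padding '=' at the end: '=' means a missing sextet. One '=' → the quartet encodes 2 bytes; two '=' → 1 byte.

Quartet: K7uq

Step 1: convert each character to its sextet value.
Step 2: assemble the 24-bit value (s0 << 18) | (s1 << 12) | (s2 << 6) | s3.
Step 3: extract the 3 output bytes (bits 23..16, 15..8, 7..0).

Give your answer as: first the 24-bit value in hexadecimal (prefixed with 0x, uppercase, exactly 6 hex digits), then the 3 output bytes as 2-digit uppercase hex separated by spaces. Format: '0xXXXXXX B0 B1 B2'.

Sextets: K=10, 7=59, u=46, q=42
24-bit: (10<<18) | (59<<12) | (46<<6) | 42
      = 0x280000 | 0x03B000 | 0x000B80 | 0x00002A
      = 0x2BBBAA
Bytes: (v>>16)&0xFF=2B, (v>>8)&0xFF=BB, v&0xFF=AA

Answer: 0x2BBBAA 2B BB AA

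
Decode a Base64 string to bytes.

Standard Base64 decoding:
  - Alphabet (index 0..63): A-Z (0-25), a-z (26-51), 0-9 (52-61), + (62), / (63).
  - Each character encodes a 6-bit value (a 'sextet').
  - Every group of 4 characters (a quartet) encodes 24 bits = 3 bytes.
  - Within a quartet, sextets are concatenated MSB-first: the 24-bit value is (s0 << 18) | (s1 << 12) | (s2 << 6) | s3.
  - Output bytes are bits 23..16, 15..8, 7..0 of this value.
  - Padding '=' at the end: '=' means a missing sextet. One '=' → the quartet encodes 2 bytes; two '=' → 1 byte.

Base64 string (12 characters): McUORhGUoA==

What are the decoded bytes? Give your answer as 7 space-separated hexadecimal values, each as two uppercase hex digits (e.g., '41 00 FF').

After char 0 ('M'=12): chars_in_quartet=1 acc=0xC bytes_emitted=0
After char 1 ('c'=28): chars_in_quartet=2 acc=0x31C bytes_emitted=0
After char 2 ('U'=20): chars_in_quartet=3 acc=0xC714 bytes_emitted=0
After char 3 ('O'=14): chars_in_quartet=4 acc=0x31C50E -> emit 31 C5 0E, reset; bytes_emitted=3
After char 4 ('R'=17): chars_in_quartet=1 acc=0x11 bytes_emitted=3
After char 5 ('h'=33): chars_in_quartet=2 acc=0x461 bytes_emitted=3
After char 6 ('G'=6): chars_in_quartet=3 acc=0x11846 bytes_emitted=3
After char 7 ('U'=20): chars_in_quartet=4 acc=0x461194 -> emit 46 11 94, reset; bytes_emitted=6
After char 8 ('o'=40): chars_in_quartet=1 acc=0x28 bytes_emitted=6
After char 9 ('A'=0): chars_in_quartet=2 acc=0xA00 bytes_emitted=6
Padding '==': partial quartet acc=0xA00 -> emit A0; bytes_emitted=7

Answer: 31 C5 0E 46 11 94 A0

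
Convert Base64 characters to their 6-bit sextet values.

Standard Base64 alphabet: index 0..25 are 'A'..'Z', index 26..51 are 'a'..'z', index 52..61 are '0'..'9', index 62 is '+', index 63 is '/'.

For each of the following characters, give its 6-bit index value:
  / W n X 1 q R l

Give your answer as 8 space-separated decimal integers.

'/': index 63
'W': A..Z range, ord('W') − ord('A') = 22
'n': a..z range, 26 + ord('n') − ord('a') = 39
'X': A..Z range, ord('X') − ord('A') = 23
'1': 0..9 range, 52 + ord('1') − ord('0') = 53
'q': a..z range, 26 + ord('q') − ord('a') = 42
'R': A..Z range, ord('R') − ord('A') = 17
'l': a..z range, 26 + ord('l') − ord('a') = 37

Answer: 63 22 39 23 53 42 17 37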